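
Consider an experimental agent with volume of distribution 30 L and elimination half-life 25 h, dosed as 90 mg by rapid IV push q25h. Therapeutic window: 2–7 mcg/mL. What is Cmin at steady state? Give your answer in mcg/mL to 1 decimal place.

3.0 mcg/mL

τ = 25 h = 1 half-life, so f = (1/2)^1 = 0.5.
Accumulation ratio R = 1/(1 − f) = 1/0.5 = 2/1.
Single-dose peak C₀ = D/Vd = 90/30 = 3 mcg/mL.
Steady-state peak Cmax,ss = C₀·R = 3 × 2/1 ≈ 6.000 mcg/mL.
Steady-state trough Cmin,ss = Cmax,ss·f ≈ 6.000 × 0.5 ≈ 3.000 mcg/mL.
Trough 3.0 mcg/mL vs MEC 2 mcg/mL: adequate.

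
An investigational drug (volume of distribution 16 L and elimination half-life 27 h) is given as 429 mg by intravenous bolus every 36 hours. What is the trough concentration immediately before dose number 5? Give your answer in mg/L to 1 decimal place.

17.2 mg/L

f = (1/2)^(τ/t½) = (1/2)^(36/27) ≈ 0.3969.
C₀ = D/Vd = 429/16 ≈ 26.812 mg/L.
Before the 5th dose, 4 doses have been given. Superposition: Cmin = C₀·(f + f² + … + f^4).
≈ 26.812 × (0.3969 + 0.1575 + 0.0625 + 0.0248) ≈ 26.812 × 0.6417 ≈ 17.205 mg/L.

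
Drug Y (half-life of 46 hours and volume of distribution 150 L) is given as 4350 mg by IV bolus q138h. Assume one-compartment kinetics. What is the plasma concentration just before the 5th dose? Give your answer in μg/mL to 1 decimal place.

f = (1/2)^(τ/t½) = (1/2)^(138/46) ≈ 0.1250.
C₀ = D/Vd = 4350/150 ≈ 29.000 μg/mL.
Before the 5th dose, 4 doses have been given. Superposition: Cmin = C₀·(f + f² + … + f^4).
≈ 29.000 × (0.1250 + 0.0156 + 0.0020 + 0.0002) ≈ 29.000 × 0.1428 ≈ 4.141 μg/mL.

4.1 μg/mL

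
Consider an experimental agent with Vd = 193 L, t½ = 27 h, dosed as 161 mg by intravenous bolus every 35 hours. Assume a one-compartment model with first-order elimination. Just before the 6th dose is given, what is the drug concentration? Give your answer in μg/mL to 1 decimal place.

f = (1/2)^(τ/t½) = (1/2)^(35/27) ≈ 0.4072.
C₀ = D/Vd = 161/193 ≈ 0.834 μg/mL.
Before the 6th dose, 5 doses have been given. Superposition: Cmin = C₀·(f + f² + … + f^5).
≈ 0.834 × (0.4072 + 0.1658 + 0.0675 + 0.0275 + 0.0112) ≈ 0.834 × 0.6792 ≈ 0.566 μg/mL.

0.6 μg/mL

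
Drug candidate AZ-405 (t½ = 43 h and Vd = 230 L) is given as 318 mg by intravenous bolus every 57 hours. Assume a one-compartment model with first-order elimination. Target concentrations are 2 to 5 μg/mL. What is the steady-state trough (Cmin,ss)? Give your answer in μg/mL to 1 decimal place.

k = ln2/t½ = ln2/43 ≈ 0.016120 h⁻¹; fraction remaining f = e^(−kτ) = e^(−0.016120×57) ≈ 0.3990.
Single-dose peak C₀ = D/Vd = 318/230 ≈ 1.383 μg/mL.
Steady-state trough Cmin,ss = C₀·f/(1−f) ≈ 1.383 × 0.3990/0.6010 ≈ 0.918 μg/mL.
Trough 0.9 μg/mL vs MEC 2 μg/mL: subtherapeutic.

0.9 μg/mL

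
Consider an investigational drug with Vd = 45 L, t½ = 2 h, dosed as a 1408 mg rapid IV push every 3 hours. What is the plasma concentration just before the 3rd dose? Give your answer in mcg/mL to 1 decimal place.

f = (1/2)^(τ/t½) = (1/2)^(3/2) ≈ 0.3536.
C₀ = D/Vd = 1408/45 ≈ 31.289 mcg/mL.
Before the 3rd dose, 2 doses have been given. Superposition: Cmin = C₀·(f + f²).
≈ 31.289 × (0.3536 + 0.1250) ≈ 31.289 × 0.4786 ≈ 14.975 mcg/mL.

15.0 mcg/mL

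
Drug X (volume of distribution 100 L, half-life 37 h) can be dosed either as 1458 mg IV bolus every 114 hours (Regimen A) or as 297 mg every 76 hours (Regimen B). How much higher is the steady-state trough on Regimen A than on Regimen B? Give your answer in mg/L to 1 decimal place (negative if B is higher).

1.0 mg/L

Regimen A: f = (1/2)^(114/37) ≈ 0.1182; Cmin,ss = (1458/100)·f/(1−f) ≈ 1.954 mg/L.
Regimen B: f = (1/2)^(76/37) ≈ 0.2408; Cmin,ss = (297/100)·f/(1−f) ≈ 0.942 mg/L.
Difference ≈ 1.954 − 0.942 ≈ 1.012 mg/L.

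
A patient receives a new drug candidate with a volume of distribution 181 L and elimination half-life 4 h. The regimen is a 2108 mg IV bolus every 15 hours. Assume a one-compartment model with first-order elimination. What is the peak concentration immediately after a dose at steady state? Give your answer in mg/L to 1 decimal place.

τ/t½ = 15/4 ≈ 3.75, so fraction remaining f = (1/2)^(15/4) ≈ 0.0743.
Accumulation ratio R = 1/(1 − f) ≈ 1/0.9257 ≈ 1.0803.
Single-dose peak C₀ = D/Vd = 2108/181 ≈ 11.646 mg/L.
Steady-state peak Cmax,ss = C₀·R ≈ 11.646 × 1.0803 ≈ 12.581 mg/L.

12.6 mg/L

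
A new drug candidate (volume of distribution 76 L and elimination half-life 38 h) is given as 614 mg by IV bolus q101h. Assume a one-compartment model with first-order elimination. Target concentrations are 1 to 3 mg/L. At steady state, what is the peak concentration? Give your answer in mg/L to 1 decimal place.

9.6 mg/L

τ/t½ = 101/38 ≈ 2.6579, so fraction remaining f = (1/2)^(101/38) ≈ 0.1585.
Accumulation ratio R = 1/(1 − f) ≈ 1/0.8415 ≈ 1.1884.
Single-dose peak C₀ = D/Vd = 614/76 ≈ 8.079 mg/L.
Steady-state peak Cmax,ss = C₀·R ≈ 8.079 × 1.1884 ≈ 9.601 mg/L.
Peak 9.6 mg/L vs MTC 3 mg/L: exceeds toxic threshold.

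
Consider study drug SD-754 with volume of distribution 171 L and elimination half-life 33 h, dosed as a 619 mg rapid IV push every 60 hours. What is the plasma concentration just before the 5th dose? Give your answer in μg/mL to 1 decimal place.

1.4 μg/mL

f = (1/2)^(τ/t½) = (1/2)^(60/33) ≈ 0.2836.
C₀ = D/Vd = 619/171 ≈ 3.620 μg/mL.
Before the 5th dose, 4 doses have been given. Superposition: Cmin = C₀·(f + f² + … + f^4).
≈ 3.620 × (0.2836 + 0.0804 + 0.0228 + 0.0065) ≈ 3.620 × 0.3933 ≈ 1.424 μg/mL.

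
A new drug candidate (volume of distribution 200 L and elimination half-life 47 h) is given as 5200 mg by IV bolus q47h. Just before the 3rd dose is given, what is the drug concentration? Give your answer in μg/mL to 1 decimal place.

f = (1/2)^(τ/t½) = (1/2)^(47/47) ≈ 0.5000.
C₀ = D/Vd = 5200/200 ≈ 26.000 μg/mL.
Before the 3rd dose, 2 doses have been given. Superposition: Cmin = C₀·(f + f²).
≈ 26.000 × (0.5000 + 0.2500) ≈ 26.000 × 0.7500 ≈ 19.500 μg/mL.

19.5 μg/mL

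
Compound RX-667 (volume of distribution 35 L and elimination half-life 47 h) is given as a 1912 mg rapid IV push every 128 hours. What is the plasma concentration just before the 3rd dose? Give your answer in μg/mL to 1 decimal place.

f = (1/2)^(τ/t½) = (1/2)^(128/47) ≈ 0.1514.
C₀ = D/Vd = 1912/35 ≈ 54.629 μg/mL.
Before the 3rd dose, 2 doses have been given. Superposition: Cmin = C₀·(f + f²).
≈ 54.629 × (0.1514 + 0.0229) ≈ 54.629 × 0.1743 ≈ 9.522 μg/mL.

9.5 μg/mL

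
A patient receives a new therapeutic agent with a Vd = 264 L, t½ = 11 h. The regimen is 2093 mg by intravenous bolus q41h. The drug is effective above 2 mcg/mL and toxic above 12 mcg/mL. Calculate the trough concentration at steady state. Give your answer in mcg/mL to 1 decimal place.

0.6 mcg/mL

k = ln2/t½ = ln2/11 ≈ 0.063013 h⁻¹; fraction remaining f = e^(−kτ) = e^(−0.063013×41) ≈ 0.0755.
At steady state, accumulation factor R = 1/(1 − e^(−kτ)) ≈ 1.0817.
Single-dose peak C₀ = D/Vd = 2093/264 ≈ 7.928 mcg/mL.
Cmax,ss = C₀/(1 − f) ≈ 7.928/0.9245 ≈ 8.575 mcg/mL.
Steady-state trough Cmin,ss = Cmax,ss·f ≈ 8.575 × 0.0755 ≈ 0.647 mcg/mL.
Trough 0.6 mcg/mL vs MEC 2 mcg/mL: subtherapeutic.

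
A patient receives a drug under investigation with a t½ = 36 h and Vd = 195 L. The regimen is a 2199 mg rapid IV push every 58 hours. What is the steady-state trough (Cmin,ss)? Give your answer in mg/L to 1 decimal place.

Over one 58-h interval, 58/36 ≈ 1.6111 half-lives elapse, leaving f ≈ 0.3273 of each dose.
At steady state, accumulation factor R = 1/(1 − e^(−kτ)) ≈ 1.4865.
Single-dose peak C₀ = D/Vd = 2199/195 ≈ 11.277 mg/L.
Steady-state peak Cmax,ss = C₀·R ≈ 11.277 × 1.4865 ≈ 16.763 mg/L.
Steady-state trough Cmin,ss = Cmax,ss·f ≈ 16.763 × 0.3273 ≈ 5.487 mg/L.

5.5 mg/L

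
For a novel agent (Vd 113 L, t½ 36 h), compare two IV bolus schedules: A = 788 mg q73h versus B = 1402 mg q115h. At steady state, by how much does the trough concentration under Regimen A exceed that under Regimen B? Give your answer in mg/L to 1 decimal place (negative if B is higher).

Regimen A: f = (1/2)^(73/36) ≈ 0.2452; Cmin,ss = (788/113)·f/(1−f) ≈ 2.265 mg/L.
Regimen B: f = (1/2)^(115/36) ≈ 0.1092; Cmin,ss = (1402/113)·f/(1−f) ≈ 1.521 mg/L.
Difference ≈ 2.265 − 1.521 ≈ 0.744 mg/L.

0.7 mg/L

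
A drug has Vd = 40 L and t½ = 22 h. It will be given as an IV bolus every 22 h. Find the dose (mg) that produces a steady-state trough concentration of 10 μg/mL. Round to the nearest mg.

τ/t½ = 22/22 ≈ 1, so f = (1/2)^(22/22) ≈ 0.500000.
Cmin,ss = (D/Vd)·f/(1−f), so D = Cmin,ss·Vd·(1−f)/f.
D = 10 × 40 × (1−f)/f ≈ 10 × 40 × 1.00000 ≈ 400.00 mg.

400 mg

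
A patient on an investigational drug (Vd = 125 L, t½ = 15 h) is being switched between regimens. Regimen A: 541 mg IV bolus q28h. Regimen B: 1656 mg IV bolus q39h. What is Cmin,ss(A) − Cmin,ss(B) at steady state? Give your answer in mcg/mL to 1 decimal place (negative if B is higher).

-1.0 mcg/mL

Regimen A: f = (1/2)^(28/15) ≈ 0.2742; Cmin,ss = (541/125)·f/(1−f) ≈ 1.635 mcg/mL.
Regimen B: f = (1/2)^(39/15) ≈ 0.1649; Cmin,ss = (1656/125)·f/(1−f) ≈ 2.616 mcg/mL.
Difference ≈ 1.635 − 2.616 ≈ -0.981 mcg/mL.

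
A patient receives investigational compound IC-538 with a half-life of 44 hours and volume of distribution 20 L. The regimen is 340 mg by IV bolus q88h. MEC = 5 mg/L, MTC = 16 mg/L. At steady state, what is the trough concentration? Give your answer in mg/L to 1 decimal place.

5.7 mg/L

The dosing interval is 2 half-lives, so f = 2^(−2) = 0.25.
At steady state, R = 1/(1 − 0.25) = 4/3.
Single-dose peak C₀ = D/Vd = 340/20 = 17 mg/L.
Steady-state peak Cmax,ss = C₀·R = 17 × 4/3 ≈ 22.667 mg/L.
Steady-state trough Cmin,ss = Cmax,ss·f ≈ 22.667 × 0.25 ≈ 5.667 mg/L.
Trough 5.7 mg/L vs MEC 5 mg/L: adequate.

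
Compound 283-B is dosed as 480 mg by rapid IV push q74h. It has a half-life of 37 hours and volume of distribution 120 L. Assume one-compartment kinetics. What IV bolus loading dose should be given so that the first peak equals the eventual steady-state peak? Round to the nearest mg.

640 mg

f = (1/2)^(74/37) ≈ 0.250000; accumulation ratio R = 1/(1−f) ≈ 1.33333.
Loading dose to hit Cmax,ss on first dose: D_load = D_maint·R ≈ 480 × 1.33333 ≈ 640.00 mg.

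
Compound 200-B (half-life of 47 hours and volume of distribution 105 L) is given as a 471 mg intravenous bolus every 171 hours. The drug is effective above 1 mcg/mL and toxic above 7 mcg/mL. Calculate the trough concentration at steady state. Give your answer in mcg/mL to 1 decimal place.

k = ln2/t½ = ln2/47 ≈ 0.014748 h⁻¹; fraction remaining f = e^(−kτ) = e^(−0.014748×171) ≈ 0.0803.
At steady state, accumulation factor R = 1/(1 − e^(−kτ)) ≈ 1.0873.
Single-dose peak C₀ = D/Vd = 471/105 ≈ 4.486 mcg/mL.
Steady-state peak Cmax,ss = C₀·R ≈ 4.486 × 1.0873 ≈ 4.878 mcg/mL.
Steady-state trough Cmin,ss = Cmax,ss·f ≈ 4.878 × 0.0803 ≈ 0.392 mcg/mL.
Trough 0.4 mcg/mL vs MEC 1 mcg/mL: subtherapeutic.

0.4 mcg/mL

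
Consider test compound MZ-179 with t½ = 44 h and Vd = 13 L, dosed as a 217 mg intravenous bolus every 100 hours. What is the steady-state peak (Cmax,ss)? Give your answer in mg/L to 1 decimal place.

21.0 mg/L

τ/t½ = 100/44 ≈ 2.2727, so fraction remaining f = (1/2)^(100/44) ≈ 0.2069.
Accumulation ratio R = 1/(1 − f) ≈ 1/0.7931 ≈ 1.2609.
Single-dose peak C₀ = D/Vd = 217/13 ≈ 16.692 mg/L.
Steady-state peak Cmax,ss = C₀·R ≈ 16.692 × 1.2609 ≈ 21.047 mg/L.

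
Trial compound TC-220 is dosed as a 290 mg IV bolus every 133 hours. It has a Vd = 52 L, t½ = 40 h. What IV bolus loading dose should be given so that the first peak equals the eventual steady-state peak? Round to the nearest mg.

322 mg

f = (1/2)^(133/40) ≈ 0.099787; accumulation ratio R = 1/(1−f) ≈ 1.11085.
Loading dose to hit Cmax,ss on first dose: D_load = D_maint·R ≈ 290 × 1.11085 ≈ 322.15 mg.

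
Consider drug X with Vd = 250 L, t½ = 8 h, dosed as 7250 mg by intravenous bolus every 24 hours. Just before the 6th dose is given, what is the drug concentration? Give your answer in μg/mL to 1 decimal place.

f = (1/2)^(τ/t½) = (1/2)^(24/8) ≈ 0.1250.
C₀ = D/Vd = 7250/250 ≈ 29.000 μg/mL.
Before the 6th dose, 5 doses have been given. Superposition: Cmin = C₀·(f + f² + … + f^5).
≈ 29.000 × (0.1250 + 0.0156 + 0.0020 + 0.0002 + 0.0000) ≈ 29.000 × 0.1428 ≈ 4.141 μg/mL.

4.1 μg/mL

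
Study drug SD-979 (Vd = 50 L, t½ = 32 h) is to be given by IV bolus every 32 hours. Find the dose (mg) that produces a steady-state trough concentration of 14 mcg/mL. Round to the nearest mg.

700 mg

τ/t½ = 32/32 ≈ 1, so f = (1/2)^(32/32) ≈ 0.500000.
Cmin,ss = (D/Vd)·f/(1−f), so D = Cmin,ss·Vd·(1−f)/f.
D = 14 × 50 × (1−f)/f ≈ 14 × 50 × 1.00000 ≈ 700.00 mg.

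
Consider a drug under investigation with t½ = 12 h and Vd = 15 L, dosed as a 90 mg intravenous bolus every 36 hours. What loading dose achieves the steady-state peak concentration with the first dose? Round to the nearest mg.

103 mg

f = (1/2)^(36/12) ≈ 0.125000; accumulation ratio R = 1/(1−f) ≈ 1.14286.
Loading dose to hit Cmax,ss on first dose: D_load = D_maint·R ≈ 90 × 1.14286 ≈ 102.86 mg.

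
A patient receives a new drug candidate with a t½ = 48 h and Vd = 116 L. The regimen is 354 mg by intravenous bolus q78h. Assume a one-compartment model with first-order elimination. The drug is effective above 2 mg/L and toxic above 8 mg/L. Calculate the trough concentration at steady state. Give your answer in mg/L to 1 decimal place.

τ/t½ = 78/48 ≈ 1.625, so fraction remaining f = (1/2)^(78/48) ≈ 0.3242.
Single-dose peak C₀ = D/Vd = 354/116 ≈ 3.052 mg/L.
Steady-state trough Cmin,ss = C₀·f/(1−f) ≈ 3.052 × 0.3242/0.6758 ≈ 1.464 mg/L.
Trough 1.5 mg/L vs MEC 2 mg/L: subtherapeutic.

1.5 mg/L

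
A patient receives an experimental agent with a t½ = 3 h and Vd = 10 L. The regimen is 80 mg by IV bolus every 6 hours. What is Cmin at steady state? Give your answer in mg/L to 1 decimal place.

The dosing interval is 2 half-lives, so f = 2^(−2) = 0.25.
At steady state, R = 1/(1 − 0.25) = 4/3.
Single-dose peak C₀ = D/Vd = 80/10 = 8 mg/L.
Steady-state peak Cmax,ss = C₀·R = 8 × 4/3 ≈ 10.667 mg/L.
Steady-state trough Cmin,ss = Cmax,ss·f ≈ 10.667 × 0.25 ≈ 2.667 mg/L.

2.7 mg/L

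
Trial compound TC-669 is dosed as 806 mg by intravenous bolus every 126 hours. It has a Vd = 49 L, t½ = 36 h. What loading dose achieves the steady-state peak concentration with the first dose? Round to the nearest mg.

f = (1/2)^(126/36) ≈ 0.088388; accumulation ratio R = 1/(1−f) ≈ 1.09696.
Loading dose to hit Cmax,ss on first dose: D_load = D_maint·R ≈ 806 × 1.09696 ≈ 884.15 mg.

884 mg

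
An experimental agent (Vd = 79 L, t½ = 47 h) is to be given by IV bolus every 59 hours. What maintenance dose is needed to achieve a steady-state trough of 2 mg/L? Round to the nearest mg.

219 mg

τ/t½ = 59/47 ≈ 1.2553, so f = (1/2)^(59/47) ≈ 0.418901.
Cmin,ss = (D/Vd)·f/(1−f), so D = Cmin,ss·Vd·(1−f)/f.
D = 2 × 79 × (1−f)/f ≈ 2 × 79 × 1.38720 ≈ 219.18 mg.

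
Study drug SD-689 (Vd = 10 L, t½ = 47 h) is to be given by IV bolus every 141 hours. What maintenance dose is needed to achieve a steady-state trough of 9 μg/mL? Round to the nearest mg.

τ/t½ = 141/47 ≈ 3, so f = (1/2)^(141/47) ≈ 0.125000.
Cmin,ss = (D/Vd)·f/(1−f), so D = Cmin,ss·Vd·(1−f)/f.
D = 9 × 10 × (1−f)/f ≈ 9 × 10 × 7.00000 ≈ 630.00 mg.

630 mg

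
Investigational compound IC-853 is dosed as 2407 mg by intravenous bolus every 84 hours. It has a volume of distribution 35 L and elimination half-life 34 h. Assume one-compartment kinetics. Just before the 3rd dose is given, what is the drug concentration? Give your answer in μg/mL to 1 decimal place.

f = (1/2)^(τ/t½) = (1/2)^(84/34) ≈ 0.1804.
C₀ = D/Vd = 2407/35 ≈ 68.771 μg/mL.
Before the 3rd dose, 2 doses have been given. Superposition: Cmin = C₀·(f + f²).
≈ 68.771 × (0.1804 + 0.0325) ≈ 68.771 × 0.2129 ≈ 14.641 μg/mL.

14.6 μg/mL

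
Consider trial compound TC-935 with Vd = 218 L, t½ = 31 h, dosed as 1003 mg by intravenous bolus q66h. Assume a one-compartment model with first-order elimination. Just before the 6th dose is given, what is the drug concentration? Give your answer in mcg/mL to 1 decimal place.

1.4 mcg/mL

f = (1/2)^(τ/t½) = (1/2)^(66/31) ≈ 0.2286.
C₀ = D/Vd = 1003/218 ≈ 4.601 mcg/mL.
Before the 6th dose, 5 doses have been given. Superposition: Cmin = C₀·(f + f² + … + f^5).
≈ 4.601 × (0.2286 + 0.0523 + 0.0119 + 0.0027 + 0.0006) ≈ 4.601 × 0.2961 ≈ 1.362 mcg/mL.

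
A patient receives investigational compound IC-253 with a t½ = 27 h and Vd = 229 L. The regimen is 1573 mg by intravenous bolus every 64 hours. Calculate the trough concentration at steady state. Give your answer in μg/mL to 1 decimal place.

1.6 μg/mL

k = ln2/t½ = ln2/27 ≈ 0.025672 h⁻¹; fraction remaining f = e^(−kτ) = e^(−0.025672×64) ≈ 0.1934.
Accumulation ratio R = 1/(1 − f) ≈ 1/0.8066 ≈ 1.2398.
Single-dose peak C₀ = D/Vd = 1573/229 ≈ 6.869 μg/mL.
Cmax,ss = C₀/(1 − f) ≈ 6.869/0.8066 ≈ 8.516 μg/mL.
One interval later, Cmin,ss = Cmax,ss·e^(−kτ) ≈ 8.516 × 0.1934 ≈ 1.647 μg/mL.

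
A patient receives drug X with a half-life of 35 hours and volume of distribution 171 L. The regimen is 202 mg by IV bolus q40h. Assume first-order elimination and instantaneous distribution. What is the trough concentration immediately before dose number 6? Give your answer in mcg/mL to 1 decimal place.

f = (1/2)^(τ/t½) = (1/2)^(40/35) ≈ 0.4529.
C₀ = D/Vd = 202/171 ≈ 1.181 mcg/mL.
Before the 6th dose, 5 doses have been given. Superposition: Cmin = C₀·(f + f² + … + f^5).
≈ 1.181 × (0.4529 + 0.2051 + 0.0929 + 0.0421 + 0.0191) ≈ 1.181 × 0.8121 ≈ 0.959 mcg/mL.

1.0 mcg/mL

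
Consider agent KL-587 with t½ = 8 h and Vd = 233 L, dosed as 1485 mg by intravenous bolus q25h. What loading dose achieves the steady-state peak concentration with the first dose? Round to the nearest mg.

f = (1/2)^(25/8) ≈ 0.114626; accumulation ratio R = 1/(1−f) ≈ 1.12947.
Loading dose to hit Cmax,ss on first dose: D_load = D_maint·R ≈ 1485 × 1.12947 ≈ 1677.26 mg.

1677 mg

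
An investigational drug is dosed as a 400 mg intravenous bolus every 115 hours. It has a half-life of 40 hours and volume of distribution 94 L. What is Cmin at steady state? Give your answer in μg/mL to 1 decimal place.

0.7 μg/mL

Over one 115-h interval, 115/40 ≈ 2.875 half-lives elapse, leaving f ≈ 0.1363 of each dose.
At steady state, accumulation factor R = 1/(1 − e^(−kτ)) ≈ 1.1578.
Single-dose peak C₀ = D/Vd = 400/94 ≈ 4.255 μg/mL.
Cmax,ss = C₀/(1 − f) ≈ 4.255/0.8637 ≈ 4.926 μg/mL.
Steady-state trough Cmin,ss = Cmax,ss·f ≈ 4.926 × 0.1363 ≈ 0.671 μg/mL.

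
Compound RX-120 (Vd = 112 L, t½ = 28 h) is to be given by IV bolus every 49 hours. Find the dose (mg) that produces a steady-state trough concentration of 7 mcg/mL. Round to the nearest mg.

τ/t½ = 49/28 ≈ 1.75, so f = (1/2)^(49/28) ≈ 0.297302.
Cmin,ss = (D/Vd)·f/(1−f), so D = Cmin,ss·Vd·(1−f)/f.
D = 7 × 112 × (1−f)/f ≈ 7 × 112 × 2.36358 ≈ 1853.05 mg.

1853 mg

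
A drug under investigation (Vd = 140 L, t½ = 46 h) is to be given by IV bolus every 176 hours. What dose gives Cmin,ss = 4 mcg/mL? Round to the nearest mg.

7382 mg

τ/t½ = 176/46 ≈ 3.8261, so f = (1/2)^(176/46) ≈ 0.070507.
Cmin,ss = (D/Vd)·f/(1−f), so D = Cmin,ss·Vd·(1−f)/f.
D = 4 × 140 × (1−f)/f ≈ 4 × 140 × 13.18299 ≈ 7382.47 mg.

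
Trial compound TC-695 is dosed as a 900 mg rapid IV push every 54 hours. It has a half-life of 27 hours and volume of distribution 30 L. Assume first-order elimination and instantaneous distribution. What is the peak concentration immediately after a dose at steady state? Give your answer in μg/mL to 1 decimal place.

40.0 μg/mL

τ = 54 h = 2 half-lives, so f = (1/2)^2 = 0.25.
At steady state, R = 1/(1 − 0.25) = 4/3.
Single-dose peak C₀ = D/Vd = 900/30 = 30 μg/mL.
Steady-state peak Cmax,ss = C₀·R = 30 × 4/3 ≈ 40.000 μg/mL.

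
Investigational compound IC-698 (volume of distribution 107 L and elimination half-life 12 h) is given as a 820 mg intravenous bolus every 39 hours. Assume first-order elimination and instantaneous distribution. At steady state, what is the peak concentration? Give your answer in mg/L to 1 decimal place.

8.6 mg/L

k = ln2/t½ = ln2/12 ≈ 0.057762 h⁻¹; fraction remaining f = e^(−kτ) = e^(−0.057762×39) ≈ 0.1051.
Accumulation ratio R = 1/(1 − f) ≈ 1/0.8949 ≈ 1.1174.
Single-dose peak C₀ = D/Vd = 820/107 ≈ 7.664 mg/L.
Steady-state peak Cmax,ss = C₀·R ≈ 7.664 × 1.1174 ≈ 8.564 mg/L.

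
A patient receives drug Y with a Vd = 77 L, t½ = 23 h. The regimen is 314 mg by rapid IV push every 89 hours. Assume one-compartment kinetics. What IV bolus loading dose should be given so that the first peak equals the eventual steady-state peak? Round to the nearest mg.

337 mg

f = (1/2)^(89/23) ≈ 0.068414; accumulation ratio R = 1/(1−f) ≈ 1.07344.
Loading dose to hit Cmax,ss on first dose: D_load = D_maint·R ≈ 314 × 1.07344 ≈ 337.06 mg.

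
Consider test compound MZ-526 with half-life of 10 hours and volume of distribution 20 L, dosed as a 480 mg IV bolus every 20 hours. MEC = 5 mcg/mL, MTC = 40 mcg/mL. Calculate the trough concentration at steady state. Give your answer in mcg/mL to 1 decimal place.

8.0 mcg/mL

The dosing interval is 2 half-lives, so f = 2^(−2) = 0.25.
Accumulation ratio R = 1/(1 − f) = 1/0.75 = 4/3.
Single-dose peak C₀ = D/Vd = 480/20 = 24 mcg/mL.
Steady-state peak Cmax,ss = C₀·R = 24 × 4/3 ≈ 32.000 mcg/mL.
Steady-state trough Cmin,ss = Cmax,ss·f ≈ 32.000 × 0.25 ≈ 8.000 mcg/mL.
Trough 8.0 mcg/mL vs MEC 5 mcg/mL: adequate.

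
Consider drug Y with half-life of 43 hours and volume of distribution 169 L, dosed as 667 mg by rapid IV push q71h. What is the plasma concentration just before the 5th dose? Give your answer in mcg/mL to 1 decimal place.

f = (1/2)^(τ/t½) = (1/2)^(71/43) ≈ 0.3184.
C₀ = D/Vd = 667/169 ≈ 3.947 mcg/mL.
Before the 5th dose, 4 doses have been given. Superposition: Cmin = C₀·(f + f² + … + f^4).
≈ 3.947 × (0.3184 + 0.1014 + 0.0323 + 0.0103) ≈ 3.947 × 0.4624 ≈ 1.825 mcg/mL.

1.8 mcg/mL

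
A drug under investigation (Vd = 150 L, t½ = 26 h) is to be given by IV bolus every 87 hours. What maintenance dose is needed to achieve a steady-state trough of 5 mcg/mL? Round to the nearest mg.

6877 mg

τ/t½ = 87/26 ≈ 3.3462, so f = (1/2)^(87/26) ≈ 0.098335.
Cmin,ss = (D/Vd)·f/(1−f), so D = Cmin,ss·Vd·(1−f)/f.
D = 5 × 150 × (1−f)/f ≈ 5 × 150 × 9.16932 ≈ 6876.99 mg.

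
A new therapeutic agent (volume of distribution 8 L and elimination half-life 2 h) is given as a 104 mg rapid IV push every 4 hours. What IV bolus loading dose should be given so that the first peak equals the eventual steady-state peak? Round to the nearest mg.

f = (1/2)^(4/2) ≈ 0.250000; accumulation ratio R = 1/(1−f) ≈ 1.33333.
Loading dose to hit Cmax,ss on first dose: D_load = D_maint·R ≈ 104 × 1.33333 ≈ 138.67 mg.

139 mg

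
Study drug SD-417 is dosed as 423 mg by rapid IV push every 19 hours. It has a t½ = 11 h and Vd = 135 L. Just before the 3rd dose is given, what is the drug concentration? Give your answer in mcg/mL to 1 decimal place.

1.2 mcg/mL

f = (1/2)^(τ/t½) = (1/2)^(19/11) ≈ 0.3020.
C₀ = D/Vd = 423/135 ≈ 3.133 mcg/mL.
Before the 3rd dose, 2 doses have been given. Superposition: Cmin = C₀·(f + f²).
≈ 3.133 × (0.3020 + 0.0912) ≈ 3.133 × 0.3932 ≈ 1.232 mcg/mL.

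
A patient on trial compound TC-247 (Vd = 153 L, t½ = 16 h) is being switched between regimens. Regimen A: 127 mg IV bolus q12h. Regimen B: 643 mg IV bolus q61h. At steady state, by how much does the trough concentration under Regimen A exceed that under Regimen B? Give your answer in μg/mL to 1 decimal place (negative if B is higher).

0.9 μg/mL

Regimen A: f = (1/2)^(12/16) ≈ 0.5946; Cmin,ss = (127/153)·f/(1−f) ≈ 1.217 μg/mL.
Regimen B: f = (1/2)^(61/16) ≈ 0.0712; Cmin,ss = (643/153)·f/(1−f) ≈ 0.322 μg/mL.
Difference ≈ 1.217 − 0.322 ≈ 0.895 μg/mL.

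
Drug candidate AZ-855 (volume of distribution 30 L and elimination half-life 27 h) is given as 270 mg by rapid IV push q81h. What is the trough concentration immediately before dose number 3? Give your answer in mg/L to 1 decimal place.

1.3 mg/L

f = (1/2)^(τ/t½) = (1/2)^(81/27) ≈ 0.1250.
C₀ = D/Vd = 270/30 ≈ 9.000 mg/L.
Before the 3rd dose, 2 doses have been given. Superposition: Cmin = C₀·(f + f²).
≈ 9.000 × (0.1250 + 0.0156) ≈ 9.000 × 0.1406 ≈ 1.265 mg/L.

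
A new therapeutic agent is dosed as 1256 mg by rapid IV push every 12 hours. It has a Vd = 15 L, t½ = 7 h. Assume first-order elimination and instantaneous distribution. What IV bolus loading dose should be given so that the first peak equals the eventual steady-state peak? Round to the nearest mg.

f = (1/2)^(12/7) ≈ 0.304753; accumulation ratio R = 1/(1−f) ≈ 1.43834.
Loading dose to hit Cmax,ss on first dose: D_load = D_maint·R ≈ 1256 × 1.43834 ≈ 1806.56 mg.

1807 mg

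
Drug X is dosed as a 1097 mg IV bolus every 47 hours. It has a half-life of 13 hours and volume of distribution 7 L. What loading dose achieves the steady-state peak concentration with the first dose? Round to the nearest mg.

1194 mg

f = (1/2)^(47/13) ≈ 0.081594; accumulation ratio R = 1/(1−f) ≈ 1.08884.
Loading dose to hit Cmax,ss on first dose: D_load = D_maint·R ≈ 1097 × 1.08884 ≈ 1194.46 mg.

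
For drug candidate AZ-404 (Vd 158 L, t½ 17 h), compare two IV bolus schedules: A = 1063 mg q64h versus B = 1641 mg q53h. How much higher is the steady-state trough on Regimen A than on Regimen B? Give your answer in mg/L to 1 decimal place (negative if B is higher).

Regimen A: f = (1/2)^(64/17) ≈ 0.0736; Cmin,ss = (1063/158)·f/(1−f) ≈ 0.535 mg/L.
Regimen B: f = (1/2)^(53/17) ≈ 0.1152; Cmin,ss = (1641/158)·f/(1−f) ≈ 1.352 mg/L.
Difference ≈ 0.535 − 1.352 ≈ -0.817 mg/L.

-0.8 mg/L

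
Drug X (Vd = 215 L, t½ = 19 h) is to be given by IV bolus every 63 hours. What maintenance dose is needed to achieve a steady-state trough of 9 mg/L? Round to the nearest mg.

τ/t½ = 63/19 ≈ 3.3158, so f = (1/2)^(63/19) ≈ 0.100426.
Cmin,ss = (D/Vd)·f/(1−f), so D = Cmin,ss·Vd·(1−f)/f.
D = 9 × 215 × (1−f)/f ≈ 9 × 215 × 8.95758 ≈ 17332.92 mg.

17333 mg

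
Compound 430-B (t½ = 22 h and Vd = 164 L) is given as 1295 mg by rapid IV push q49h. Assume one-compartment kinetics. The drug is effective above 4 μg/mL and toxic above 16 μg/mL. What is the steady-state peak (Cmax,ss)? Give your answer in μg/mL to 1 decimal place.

10.0 μg/mL

k = ln2/t½ = ln2/22 ≈ 0.031507 h⁻¹; fraction remaining f = e^(−kτ) = e^(−0.031507×49) ≈ 0.2136.
Accumulation ratio R = 1/(1 − f) ≈ 1/0.7864 ≈ 1.2716.
Single-dose peak C₀ = D/Vd = 1295/164 ≈ 7.896 μg/mL.
Steady-state peak Cmax,ss = C₀·R ≈ 7.896 × 1.2716 ≈ 10.041 μg/mL.
Peak 10.0 μg/mL vs MTC 16 μg/mL: below toxic threshold.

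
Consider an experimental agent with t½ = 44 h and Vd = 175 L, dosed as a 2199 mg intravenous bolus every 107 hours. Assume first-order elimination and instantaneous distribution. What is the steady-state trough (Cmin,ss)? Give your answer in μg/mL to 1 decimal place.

Over one 107-h interval, 107/44 ≈ 2.4318 half-lives elapse, leaving f ≈ 0.1853 of each dose.
At steady state, accumulation factor R = 1/(1 − e^(−kτ)) ≈ 1.2274.
Single-dose peak C₀ = D/Vd = 2199/175 ≈ 12.566 μg/mL.
Steady-state peak Cmax,ss = C₀·R ≈ 12.566 × 1.2274 ≈ 15.424 μg/mL.
One interval later, Cmin,ss = Cmax,ss·e^(−kτ) ≈ 15.424 × 0.1853 ≈ 2.858 μg/mL.

2.9 μg/mL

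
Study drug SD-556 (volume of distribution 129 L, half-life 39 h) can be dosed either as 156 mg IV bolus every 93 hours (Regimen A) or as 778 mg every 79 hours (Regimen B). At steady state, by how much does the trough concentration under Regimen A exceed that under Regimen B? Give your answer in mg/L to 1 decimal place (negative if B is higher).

Regimen A: f = (1/2)^(93/39) ≈ 0.1915; Cmin,ss = (156/129)·f/(1−f) ≈ 0.286 mg/L.
Regimen B: f = (1/2)^(79/39) ≈ 0.2456; Cmin,ss = (778/129)·f/(1−f) ≈ 1.963 mg/L.
Difference ≈ 0.286 − 1.963 ≈ -1.677 mg/L.

-1.7 mg/L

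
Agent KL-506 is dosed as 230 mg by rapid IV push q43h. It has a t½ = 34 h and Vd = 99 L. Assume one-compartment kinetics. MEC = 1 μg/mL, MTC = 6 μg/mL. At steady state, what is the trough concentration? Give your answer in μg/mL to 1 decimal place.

k = ln2/t½ = ln2/34 ≈ 0.020387 h⁻¹; fraction remaining f = e^(−kτ) = e^(−0.020387×43) ≈ 0.4162.
Single-dose peak C₀ = D/Vd = 230/99 ≈ 2.323 μg/mL.
Steady-state trough Cmin,ss = C₀·f/(1−f) ≈ 2.323 × 0.4162/0.5838 ≈ 1.656 μg/mL.
Trough 1.7 μg/mL vs MEC 1 μg/mL: adequate.

1.7 μg/mL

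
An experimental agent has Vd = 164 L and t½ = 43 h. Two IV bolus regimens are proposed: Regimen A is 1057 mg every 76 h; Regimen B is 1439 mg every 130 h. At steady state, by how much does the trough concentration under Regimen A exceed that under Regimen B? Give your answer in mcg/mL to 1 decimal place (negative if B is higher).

1.4 mcg/mL

Regimen A: f = (1/2)^(76/43) ≈ 0.2937; Cmin,ss = (1057/164)·f/(1−f) ≈ 2.680 mcg/mL.
Regimen B: f = (1/2)^(130/43) ≈ 0.1230; Cmin,ss = (1439/164)·f/(1−f) ≈ 1.231 mcg/mL.
Difference ≈ 2.680 − 1.231 ≈ 1.449 mcg/mL.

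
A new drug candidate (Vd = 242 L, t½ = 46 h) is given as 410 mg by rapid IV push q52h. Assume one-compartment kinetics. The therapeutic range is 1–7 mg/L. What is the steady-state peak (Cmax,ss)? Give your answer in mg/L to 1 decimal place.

Over one 52-h interval, 52/46 ≈ 1.1304 half-lives elapse, leaving f ≈ 0.4568 of each dose.
Accumulation ratio R = 1/(1 − f) ≈ 1/0.5432 ≈ 1.8409.
Each bolus raises the concentration by D/Vd = 410/242 ≈ 1.694 mg/L.
Cmax,ss = C₀/(1 − f) ≈ 1.694/0.5432 ≈ 3.119 mg/L.
Peak 3.1 mg/L vs MTC 7 mg/L: below toxic threshold.

3.1 mg/L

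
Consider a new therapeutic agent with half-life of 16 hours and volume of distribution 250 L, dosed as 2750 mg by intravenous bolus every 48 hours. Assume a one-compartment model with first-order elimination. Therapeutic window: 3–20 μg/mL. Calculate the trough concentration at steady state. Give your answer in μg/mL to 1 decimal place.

τ = 48 h = 3 half-lives, so f = (1/2)^3 = 0.125.
At steady state, R = 1/(1 − 0.125) = 8/7.
Single-dose peak C₀ = D/Vd = 2750/250 = 11 μg/mL.
Steady-state peak Cmax,ss = C₀·R = 11 × 8/7 ≈ 12.571 μg/mL.
Steady-state trough Cmin,ss = Cmax,ss·f ≈ 12.571 × 0.125 ≈ 1.571 μg/mL.
Trough 1.6 μg/mL vs MEC 3 μg/mL: subtherapeutic.

1.6 μg/mL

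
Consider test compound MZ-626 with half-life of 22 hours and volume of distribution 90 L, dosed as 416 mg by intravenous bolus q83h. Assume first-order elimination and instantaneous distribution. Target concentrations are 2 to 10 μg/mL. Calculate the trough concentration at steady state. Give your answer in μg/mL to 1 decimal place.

τ/t½ = 83/22 ≈ 3.7727, so fraction remaining f = (1/2)^(83/22) ≈ 0.0732.
Each bolus raises the concentration by D/Vd = 416/90 ≈ 4.622 μg/mL.
Steady-state trough Cmin,ss = C₀·f/(1−f) ≈ 4.622 × 0.0732/0.9268 ≈ 0.365 μg/mL.
Trough 0.4 μg/mL vs MEC 2 μg/mL: subtherapeutic.

0.4 μg/mL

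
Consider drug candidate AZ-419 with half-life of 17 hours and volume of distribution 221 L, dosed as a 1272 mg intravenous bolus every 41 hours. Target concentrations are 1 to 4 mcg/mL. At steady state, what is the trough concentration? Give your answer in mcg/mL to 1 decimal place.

τ/t½ = 41/17 ≈ 2.4118, so fraction remaining f = (1/2)^(41/17) ≈ 0.1879.
Each bolus raises the concentration by D/Vd = 1272/221 ≈ 5.756 mcg/mL.
Steady-state trough Cmin,ss = C₀·f/(1−f) ≈ 5.756 × 0.1879/0.8121 ≈ 1.332 mcg/mL.
Trough 1.3 mcg/mL vs MEC 1 mcg/mL: adequate.

1.3 mcg/mL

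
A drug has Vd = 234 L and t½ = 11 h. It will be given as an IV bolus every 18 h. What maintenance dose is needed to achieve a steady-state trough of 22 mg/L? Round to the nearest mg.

τ/t½ = 18/11 ≈ 1.6364, so f = (1/2)^(18/11) ≈ 0.321666.
Cmin,ss = (D/Vd)·f/(1−f), so D = Cmin,ss·Vd·(1−f)/f.
D = 22 × 234 × (1−f)/f ≈ 22 × 234 × 2.10881 ≈ 10856.15 mg.

10856 mg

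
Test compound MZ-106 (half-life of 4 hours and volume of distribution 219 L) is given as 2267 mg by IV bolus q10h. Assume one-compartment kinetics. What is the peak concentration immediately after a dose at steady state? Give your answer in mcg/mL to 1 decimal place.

12.6 mcg/mL

k = ln2/t½ = ln2/4 ≈ 0.173287 h⁻¹; fraction remaining f = e^(−kτ) = e^(−0.173287×10) ≈ 0.1768.
Accumulation ratio R = 1/(1 − f) ≈ 1/0.8232 ≈ 1.2148.
Single-dose peak C₀ = D/Vd = 2267/219 ≈ 10.352 mcg/mL.
Steady-state peak Cmax,ss = C₀·R ≈ 10.352 × 1.2148 ≈ 12.576 mcg/mL.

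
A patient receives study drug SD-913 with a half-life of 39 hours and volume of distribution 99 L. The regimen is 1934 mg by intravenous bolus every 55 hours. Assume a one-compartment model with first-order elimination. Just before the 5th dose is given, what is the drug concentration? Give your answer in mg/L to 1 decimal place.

11.5 mg/L

f = (1/2)^(τ/t½) = (1/2)^(55/39) ≈ 0.3762.
C₀ = D/Vd = 1934/99 ≈ 19.535 mg/L.
Before the 5th dose, 4 doses have been given. Superposition: Cmin = C₀·(f + f² + … + f^4).
≈ 19.535 × (0.3762 + 0.1415 + 0.0532 + 0.0200) ≈ 19.535 × 0.5909 ≈ 11.543 mg/L.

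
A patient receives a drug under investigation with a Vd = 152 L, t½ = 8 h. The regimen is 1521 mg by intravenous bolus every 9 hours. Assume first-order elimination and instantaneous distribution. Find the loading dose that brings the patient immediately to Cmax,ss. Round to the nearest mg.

2809 mg

f = (1/2)^(9/8) ≈ 0.458502; accumulation ratio R = 1/(1−f) ≈ 1.84673.
Loading dose to hit Cmax,ss on first dose: D_load = D_maint·R ≈ 1521 × 1.84673 ≈ 2808.88 mg.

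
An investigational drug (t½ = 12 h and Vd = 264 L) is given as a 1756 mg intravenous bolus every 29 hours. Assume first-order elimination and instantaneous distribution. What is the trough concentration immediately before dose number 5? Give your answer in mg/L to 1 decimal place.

1.5 mg/L

f = (1/2)^(τ/t½) = (1/2)^(29/12) ≈ 0.1873.
C₀ = D/Vd = 1756/264 ≈ 6.652 mg/L.
Before the 5th dose, 4 doses have been given. Superposition: Cmin = C₀·(f + f² + … + f^4).
≈ 6.652 × (0.1873 + 0.0351 + 0.0066 + 0.0012) ≈ 6.652 × 0.2302 ≈ 1.531 mg/L.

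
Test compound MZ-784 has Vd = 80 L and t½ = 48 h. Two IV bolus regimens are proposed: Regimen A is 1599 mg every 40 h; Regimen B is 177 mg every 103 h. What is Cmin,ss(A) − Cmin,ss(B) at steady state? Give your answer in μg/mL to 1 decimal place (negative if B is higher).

24.9 μg/mL

Regimen A: f = (1/2)^(40/48) ≈ 0.5612; Cmin,ss = (1599/80)·f/(1−f) ≈ 25.563 μg/mL.
Regimen B: f = (1/2)^(103/48) ≈ 0.2260; Cmin,ss = (177/80)·f/(1−f) ≈ 0.646 μg/mL.
Difference ≈ 25.563 − 0.646 ≈ 24.917 μg/mL.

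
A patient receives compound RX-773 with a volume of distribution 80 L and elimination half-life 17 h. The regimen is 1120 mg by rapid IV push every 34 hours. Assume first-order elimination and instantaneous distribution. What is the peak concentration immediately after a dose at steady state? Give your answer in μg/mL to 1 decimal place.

18.7 μg/mL

The dosing interval is 2 half-lives, so f = 2^(−2) = 0.25.
At steady state, R = 1/(1 − 0.25) = 4/3.
Single-dose peak C₀ = D/Vd = 1120/80 = 14 μg/mL.
Steady-state peak Cmax,ss = C₀·R = 14 × 4/3 ≈ 18.667 μg/mL.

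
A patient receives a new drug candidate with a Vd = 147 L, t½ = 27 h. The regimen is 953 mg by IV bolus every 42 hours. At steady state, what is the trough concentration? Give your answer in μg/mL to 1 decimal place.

Over one 42-h interval, 42/27 ≈ 1.5556 half-lives elapse, leaving f ≈ 0.3402 of each dose.
At steady state, accumulation factor R = 1/(1 − e^(−kτ)) ≈ 1.5156.
Single-dose peak C₀ = D/Vd = 953/147 ≈ 6.483 μg/mL.
Steady-state peak Cmax,ss = C₀·R ≈ 6.483 × 1.5156 ≈ 9.826 μg/mL.
Steady-state trough Cmin,ss = Cmax,ss·f ≈ 9.826 × 0.3402 ≈ 3.343 μg/mL.

3.3 μg/mL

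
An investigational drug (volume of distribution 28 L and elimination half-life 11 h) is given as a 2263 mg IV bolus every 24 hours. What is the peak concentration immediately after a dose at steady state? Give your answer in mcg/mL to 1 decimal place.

103.7 mcg/mL

τ/t½ = 24/11 ≈ 2.1818, so fraction remaining f = (1/2)^(24/11) ≈ 0.2204.
At steady state, accumulation factor R = 1/(1 − e^(−kτ)) ≈ 1.2827.
Single-dose peak C₀ = D/Vd = 2263/28 ≈ 80.821 mcg/mL.
Steady-state peak Cmax,ss = C₀·R ≈ 80.821 × 1.2827 ≈ 103.669 mcg/mL.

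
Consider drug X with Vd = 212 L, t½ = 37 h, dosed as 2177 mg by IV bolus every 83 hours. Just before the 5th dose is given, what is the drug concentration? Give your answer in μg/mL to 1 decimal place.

f = (1/2)^(τ/t½) = (1/2)^(83/37) ≈ 0.2112.
C₀ = D/Vd = 2177/212 ≈ 10.269 μg/mL.
Before the 5th dose, 4 doses have been given. Superposition: Cmin = C₀·(f + f² + … + f^4).
≈ 10.269 × (0.2112 + 0.0446 + 0.0094 + 0.0020) ≈ 10.269 × 0.2672 ≈ 2.744 μg/mL.

2.7 μg/mL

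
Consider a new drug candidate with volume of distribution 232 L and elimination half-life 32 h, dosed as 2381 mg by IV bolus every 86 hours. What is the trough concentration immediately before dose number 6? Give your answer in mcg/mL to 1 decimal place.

f = (1/2)^(τ/t½) = (1/2)^(86/32) ≈ 0.1552.
C₀ = D/Vd = 2381/232 ≈ 10.263 mcg/mL.
Before the 6th dose, 5 doses have been given. Superposition: Cmin = C₀·(f + f² + … + f^5).
≈ 10.263 × (0.1552 + 0.0241 + 0.0037 + 0.0006 + 0.0001) ≈ 10.263 × 0.1837 ≈ 1.885 mcg/mL.

1.9 mcg/mL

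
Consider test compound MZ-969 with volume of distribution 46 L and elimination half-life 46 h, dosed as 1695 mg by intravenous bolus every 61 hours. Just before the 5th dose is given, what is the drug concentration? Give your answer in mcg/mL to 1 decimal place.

f = (1/2)^(τ/t½) = (1/2)^(61/46) ≈ 0.3988.
C₀ = D/Vd = 1695/46 ≈ 36.848 mcg/mL.
Before the 5th dose, 4 doses have been given. Superposition: Cmin = C₀·(f + f² + … + f^4).
≈ 36.848 × (0.3988 + 0.1590 + 0.0634 + 0.0253) ≈ 36.848 × 0.6465 ≈ 23.822 mcg/mL.

23.8 mcg/mL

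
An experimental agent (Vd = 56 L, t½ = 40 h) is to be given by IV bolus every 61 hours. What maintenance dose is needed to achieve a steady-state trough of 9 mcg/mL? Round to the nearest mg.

946 mg

τ/t½ = 61/40 ≈ 1.525, so f = (1/2)^(61/40) ≈ 0.347480.
Cmin,ss = (D/Vd)·f/(1−f), so D = Cmin,ss·Vd·(1−f)/f.
D = 9 × 56 × (1−f)/f ≈ 9 × 56 × 1.87786 ≈ 946.44 mg.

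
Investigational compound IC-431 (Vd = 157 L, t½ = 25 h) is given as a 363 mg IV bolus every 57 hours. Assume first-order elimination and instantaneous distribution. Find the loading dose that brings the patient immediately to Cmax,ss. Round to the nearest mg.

457 mg

f = (1/2)^(57/25) ≈ 0.205898; accumulation ratio R = 1/(1−f) ≈ 1.25928.
Loading dose to hit Cmax,ss on first dose: D_load = D_maint·R ≈ 363 × 1.25928 ≈ 457.12 mg.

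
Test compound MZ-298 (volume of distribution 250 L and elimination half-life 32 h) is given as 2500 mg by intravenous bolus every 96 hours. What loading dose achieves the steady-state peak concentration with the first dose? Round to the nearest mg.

2857 mg

f = (1/2)^(96/32) ≈ 0.125000; accumulation ratio R = 1/(1−f) ≈ 1.14286.
Loading dose to hit Cmax,ss on first dose: D_load = D_maint·R ≈ 2500 × 1.14286 ≈ 2857.15 mg.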